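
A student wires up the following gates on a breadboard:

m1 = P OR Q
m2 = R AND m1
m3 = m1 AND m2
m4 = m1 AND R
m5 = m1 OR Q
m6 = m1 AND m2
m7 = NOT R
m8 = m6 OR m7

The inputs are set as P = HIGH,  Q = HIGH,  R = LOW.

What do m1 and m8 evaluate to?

m1 = P OR Q = HIGH OR HIGH = HIGH
m2 = R AND m1 = LOW AND HIGH = LOW
m6 = m1 AND m2 = HIGH AND LOW = LOW
m7 = NOT R = NOT LOW = HIGH
m8 = m6 OR m7 = LOW OR HIGH = HIGH

m1 = HIGH; m8 = HIGH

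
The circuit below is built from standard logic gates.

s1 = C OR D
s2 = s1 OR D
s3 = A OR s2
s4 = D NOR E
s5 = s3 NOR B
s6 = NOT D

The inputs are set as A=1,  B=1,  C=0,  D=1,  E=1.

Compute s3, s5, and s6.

s3 = 1, s5 = 0, s6 = 0

s1 = C OR D = 0 OR 1 = 1
s2 = s1 OR D = 1 OR 1 = 1
s3 = A OR s2 = 1 OR 1 = 1
s5 = s3 NOR B = 1 NOR 1 = 0
s6 = NOT D = NOT 1 = 0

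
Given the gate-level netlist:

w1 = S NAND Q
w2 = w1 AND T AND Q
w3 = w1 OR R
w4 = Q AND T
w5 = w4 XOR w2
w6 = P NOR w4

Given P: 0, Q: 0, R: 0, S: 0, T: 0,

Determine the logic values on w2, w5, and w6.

w1 = S NAND Q = 0 NAND 0 = 1
w2 = w1 AND T AND Q = 1 AND 0 AND 0 = 0
w4 = Q AND T = 0 AND 0 = 0
w5 = w4 XOR w2 = 0 XOR 0 = 0
w6 = P NOR w4 = 0 NOR 0 = 1

w2 = 0, w5 = 0, w6 = 1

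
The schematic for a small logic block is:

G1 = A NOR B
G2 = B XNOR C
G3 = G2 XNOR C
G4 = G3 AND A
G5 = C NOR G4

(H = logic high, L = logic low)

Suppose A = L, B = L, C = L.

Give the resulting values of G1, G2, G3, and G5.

G1 = A NOR B = L NOR L = H
G2 = B XNOR C = L XNOR L = H
G3 = G2 XNOR C = H XNOR L = L
G4 = G3 AND A = L AND L = L
G5 = C NOR G4 = L NOR L = H

G1 = H, G2 = H, G3 = L, G5 = H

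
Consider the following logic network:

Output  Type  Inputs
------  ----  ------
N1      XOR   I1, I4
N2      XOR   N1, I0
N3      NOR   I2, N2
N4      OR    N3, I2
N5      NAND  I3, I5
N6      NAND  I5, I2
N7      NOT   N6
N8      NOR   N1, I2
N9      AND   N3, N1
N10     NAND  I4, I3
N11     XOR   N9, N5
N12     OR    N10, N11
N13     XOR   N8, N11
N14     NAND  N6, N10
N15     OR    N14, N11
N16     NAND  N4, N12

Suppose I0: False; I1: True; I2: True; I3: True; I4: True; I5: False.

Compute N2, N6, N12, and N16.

N2 = False; N6 = True; N12 = True; N16 = False

N1 = I1 XOR I4 = True XOR True = False
N2 = N1 XOR I0 = False XOR False = False
N3 = I2 NOR N2 = True NOR False = False
N4 = N3 OR I2 = False OR True = True
N5 = I3 NAND I5 = True NAND False = True
N6 = I5 NAND I2 = False NAND True = True
N9 = N3 AND N1 = False AND False = False
N10 = I4 NAND I3 = True NAND True = False
N11 = N9 XOR N5 = False XOR True = True
N12 = N10 OR N11 = False OR True = True
N16 = N4 NAND N12 = True NAND True = False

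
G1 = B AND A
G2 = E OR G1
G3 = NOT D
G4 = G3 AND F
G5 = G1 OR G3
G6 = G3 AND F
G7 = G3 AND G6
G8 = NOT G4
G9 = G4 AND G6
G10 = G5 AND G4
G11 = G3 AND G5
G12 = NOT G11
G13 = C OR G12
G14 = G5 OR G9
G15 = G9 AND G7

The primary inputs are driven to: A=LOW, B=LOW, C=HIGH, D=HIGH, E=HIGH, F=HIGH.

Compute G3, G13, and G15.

G1 = B AND A = LOW AND LOW = LOW
G3 = NOT D = NOT HIGH = LOW
G4 = G3 AND F = LOW AND HIGH = LOW
G5 = G1 OR G3 = LOW OR LOW = LOW
G6 = G3 AND F = LOW AND HIGH = LOW
G7 = G3 AND G6 = LOW AND LOW = LOW
G9 = G4 AND G6 = LOW AND LOW = LOW
G11 = G3 AND G5 = LOW AND LOW = LOW
G12 = NOT G11 = NOT LOW = HIGH
G13 = C OR G12 = HIGH OR HIGH = HIGH
G15 = G9 AND G7 = LOW AND LOW = LOW

G3 = LOW, G13 = HIGH, G15 = LOW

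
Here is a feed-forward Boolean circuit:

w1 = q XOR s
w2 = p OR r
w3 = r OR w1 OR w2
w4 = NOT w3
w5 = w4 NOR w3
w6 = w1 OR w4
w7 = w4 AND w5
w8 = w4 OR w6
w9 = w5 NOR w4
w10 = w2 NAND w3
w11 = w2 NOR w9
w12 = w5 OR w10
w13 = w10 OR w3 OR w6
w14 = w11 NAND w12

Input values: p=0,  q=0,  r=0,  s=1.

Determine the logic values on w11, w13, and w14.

w11 = 0, w13 = 1, w14 = 1

w1 = q XOR s = 0 XOR 1 = 1
w2 = p OR r = 0 OR 0 = 0
w3 = r OR w1 OR w2 = 0 OR 1 OR 0 = 1
w4 = NOT w3 = NOT 1 = 0
w5 = w4 NOR w3 = 0 NOR 1 = 0
w6 = w1 OR w4 = 1 OR 0 = 1
w9 = w5 NOR w4 = 0 NOR 0 = 1
w10 = w2 NAND w3 = 0 NAND 1 = 1
w11 = w2 NOR w9 = 0 NOR 1 = 0
w12 = w5 OR w10 = 0 OR 1 = 1
w13 = w10 OR w3 OR w6 = 1 OR 1 OR 1 = 1
w14 = w11 NAND w12 = 0 NAND 1 = 1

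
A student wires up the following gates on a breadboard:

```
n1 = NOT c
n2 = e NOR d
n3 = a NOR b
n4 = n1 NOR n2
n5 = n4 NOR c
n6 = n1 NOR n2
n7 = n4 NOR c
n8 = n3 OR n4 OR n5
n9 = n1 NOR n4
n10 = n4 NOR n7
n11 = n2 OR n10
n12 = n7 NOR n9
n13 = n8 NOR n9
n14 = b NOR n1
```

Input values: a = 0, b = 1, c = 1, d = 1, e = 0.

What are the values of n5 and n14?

n1 = NOT c = NOT 1 = 0
n2 = e NOR d = 0 NOR 1 = 0
n4 = n1 NOR n2 = 0 NOR 0 = 1
n5 = n4 NOR c = 1 NOR 1 = 0
n14 = b NOR n1 = 1 NOR 0 = 0

n5 = 0; n14 = 0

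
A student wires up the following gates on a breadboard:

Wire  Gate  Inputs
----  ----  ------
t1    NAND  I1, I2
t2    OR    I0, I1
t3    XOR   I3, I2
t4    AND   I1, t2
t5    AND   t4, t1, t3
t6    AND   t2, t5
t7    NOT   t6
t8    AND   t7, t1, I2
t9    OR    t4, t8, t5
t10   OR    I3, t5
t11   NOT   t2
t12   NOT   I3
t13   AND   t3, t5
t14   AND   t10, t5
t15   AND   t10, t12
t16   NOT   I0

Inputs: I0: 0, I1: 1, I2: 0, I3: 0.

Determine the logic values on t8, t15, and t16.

t8 = 0, t15 = 0, t16 = 1

t1 = I1 NAND I2 = 1 NAND 0 = 1
t2 = I0 OR I1 = 0 OR 1 = 1
t3 = I3 XOR I2 = 0 XOR 0 = 0
t4 = I1 AND t2 = 1 AND 1 = 1
t5 = t4 AND t1 AND t3 = 1 AND 1 AND 0 = 0
t6 = t2 AND t5 = 1 AND 0 = 0
t7 = NOT t6 = NOT 0 = 1
t8 = t7 AND t1 AND I2 = 1 AND 1 AND 0 = 0
t10 = I3 OR t5 = 0 OR 0 = 0
t12 = NOT I3 = NOT 0 = 1
t15 = t10 AND t12 = 0 AND 1 = 0
t16 = NOT I0 = NOT 0 = 1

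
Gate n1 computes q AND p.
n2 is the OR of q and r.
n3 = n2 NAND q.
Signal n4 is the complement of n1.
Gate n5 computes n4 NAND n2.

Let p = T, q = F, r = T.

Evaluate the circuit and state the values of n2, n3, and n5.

n1 = q AND p = F AND T = F
n2 = q OR r = F OR T = T
n3 = n2 NAND q = T NAND F = T
n4 = NOT n1 = NOT F = T
n5 = n4 NAND n2 = T NAND T = F

n2 = T, n3 = T, n5 = F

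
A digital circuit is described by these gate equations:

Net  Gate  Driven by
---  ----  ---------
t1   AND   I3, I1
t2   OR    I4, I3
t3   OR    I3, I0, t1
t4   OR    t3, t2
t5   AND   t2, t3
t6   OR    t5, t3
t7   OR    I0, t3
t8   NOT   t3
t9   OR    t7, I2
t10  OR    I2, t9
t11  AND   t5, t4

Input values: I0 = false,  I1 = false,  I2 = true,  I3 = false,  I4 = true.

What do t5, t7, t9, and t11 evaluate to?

t5 = false, t7 = false, t9 = true, t11 = false

t1 = I3 AND I1 = false AND false = false
t2 = I4 OR I3 = true OR false = true
t3 = I3 OR I0 OR t1 = false OR false OR false = false
t4 = t3 OR t2 = false OR true = true
t5 = t2 AND t3 = true AND false = false
t7 = I0 OR t3 = false OR false = false
t9 = t7 OR I2 = false OR true = true
t11 = t5 AND t4 = false AND true = false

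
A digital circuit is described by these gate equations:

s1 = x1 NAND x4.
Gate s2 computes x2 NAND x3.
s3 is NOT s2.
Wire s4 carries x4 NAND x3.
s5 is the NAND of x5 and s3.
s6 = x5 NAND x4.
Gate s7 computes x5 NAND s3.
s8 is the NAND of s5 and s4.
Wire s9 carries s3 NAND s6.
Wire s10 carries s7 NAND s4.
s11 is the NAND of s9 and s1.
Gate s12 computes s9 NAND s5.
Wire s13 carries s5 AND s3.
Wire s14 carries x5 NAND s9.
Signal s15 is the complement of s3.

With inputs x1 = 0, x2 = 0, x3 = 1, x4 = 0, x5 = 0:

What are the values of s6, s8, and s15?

s6 = 1, s8 = 0, s15 = 1

s2 = x2 NAND x3 = 0 NAND 1 = 1
s3 = NOT s2 = NOT 1 = 0
s4 = x4 NAND x3 = 0 NAND 1 = 1
s5 = x5 NAND s3 = 0 NAND 0 = 1
s6 = x5 NAND x4 = 0 NAND 0 = 1
s8 = s5 NAND s4 = 1 NAND 1 = 0
s15 = NOT s3 = NOT 0 = 1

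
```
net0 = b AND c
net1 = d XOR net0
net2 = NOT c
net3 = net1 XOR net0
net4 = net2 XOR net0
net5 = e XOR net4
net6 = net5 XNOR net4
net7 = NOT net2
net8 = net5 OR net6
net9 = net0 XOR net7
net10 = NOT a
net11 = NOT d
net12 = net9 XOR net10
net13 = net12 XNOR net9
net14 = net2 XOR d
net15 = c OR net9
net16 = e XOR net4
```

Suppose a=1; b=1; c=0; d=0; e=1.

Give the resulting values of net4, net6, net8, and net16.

net4 = 1, net6 = 0, net8 = 0, net16 = 0

net0 = b AND c = 1 AND 0 = 0
net2 = NOT c = NOT 0 = 1
net4 = net2 XOR net0 = 1 XOR 0 = 1
net5 = e XOR net4 = 1 XOR 1 = 0
net6 = net5 XNOR net4 = 0 XNOR 1 = 0
net8 = net5 OR net6 = 0 OR 0 = 0
net16 = e XOR net4 = 1 XOR 1 = 0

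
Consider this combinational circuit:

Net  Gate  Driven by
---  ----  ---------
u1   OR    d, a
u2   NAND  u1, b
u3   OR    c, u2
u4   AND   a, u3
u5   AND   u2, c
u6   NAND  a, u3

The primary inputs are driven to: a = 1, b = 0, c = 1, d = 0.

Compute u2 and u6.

u1 = d OR a = 0 OR 1 = 1
u2 = u1 NAND b = 1 NAND 0 = 1
u3 = c OR u2 = 1 OR 1 = 1
u6 = a NAND u3 = 1 NAND 1 = 0

u2 = 1; u6 = 0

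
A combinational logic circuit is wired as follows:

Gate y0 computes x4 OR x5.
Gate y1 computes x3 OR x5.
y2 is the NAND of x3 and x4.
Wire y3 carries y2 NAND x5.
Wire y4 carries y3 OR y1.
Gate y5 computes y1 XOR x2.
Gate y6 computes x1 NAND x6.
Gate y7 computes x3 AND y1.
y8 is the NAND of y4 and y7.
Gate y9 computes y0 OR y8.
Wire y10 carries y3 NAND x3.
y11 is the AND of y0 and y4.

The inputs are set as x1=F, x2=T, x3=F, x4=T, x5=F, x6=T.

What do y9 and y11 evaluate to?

y9 = T, y11 = T

y0 = x4 OR x5 = T OR F = T
y1 = x3 OR x5 = F OR F = F
y2 = x3 NAND x4 = F NAND T = T
y3 = y2 NAND x5 = T NAND F = T
y4 = y3 OR y1 = T OR F = T
y7 = x3 AND y1 = F AND F = F
y8 = y4 NAND y7 = T NAND F = T
y9 = y0 OR y8 = T OR T = T
y11 = y0 AND y4 = T AND T = T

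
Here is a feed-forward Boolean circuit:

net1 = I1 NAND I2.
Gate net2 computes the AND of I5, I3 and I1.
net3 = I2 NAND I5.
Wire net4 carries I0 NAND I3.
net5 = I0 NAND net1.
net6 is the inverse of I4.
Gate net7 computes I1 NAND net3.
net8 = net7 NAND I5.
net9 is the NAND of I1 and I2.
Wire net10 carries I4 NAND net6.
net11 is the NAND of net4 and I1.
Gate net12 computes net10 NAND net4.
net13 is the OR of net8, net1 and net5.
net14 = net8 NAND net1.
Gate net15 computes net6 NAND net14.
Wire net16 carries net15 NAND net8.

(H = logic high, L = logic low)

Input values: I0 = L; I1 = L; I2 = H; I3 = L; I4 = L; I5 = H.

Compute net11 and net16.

net11 = H, net16 = H

net1 = I1 NAND I2 = L NAND H = H
net3 = I2 NAND I5 = H NAND H = L
net4 = I0 NAND I3 = L NAND L = H
net6 = NOT I4 = NOT L = H
net7 = I1 NAND net3 = L NAND L = H
net8 = net7 NAND I5 = H NAND H = L
net11 = net4 NAND I1 = H NAND L = H
net14 = net8 NAND net1 = L NAND H = H
net15 = net6 NAND net14 = H NAND H = L
net16 = net15 NAND net8 = L NAND L = H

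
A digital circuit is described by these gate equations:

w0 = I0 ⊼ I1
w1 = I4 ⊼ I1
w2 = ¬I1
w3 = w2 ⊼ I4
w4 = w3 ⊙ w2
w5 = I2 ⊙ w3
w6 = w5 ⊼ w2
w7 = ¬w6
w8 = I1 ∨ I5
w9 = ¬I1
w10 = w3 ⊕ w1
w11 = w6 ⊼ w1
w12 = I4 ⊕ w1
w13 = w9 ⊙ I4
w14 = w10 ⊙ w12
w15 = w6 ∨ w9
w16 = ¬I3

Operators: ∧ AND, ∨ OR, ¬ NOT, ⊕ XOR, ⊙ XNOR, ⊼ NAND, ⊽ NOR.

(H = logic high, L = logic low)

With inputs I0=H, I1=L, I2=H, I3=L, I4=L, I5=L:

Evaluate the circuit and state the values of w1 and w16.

w1 = I4 NAND I1 = L NAND L = H
w16 = NOT I3 = NOT L = H

w1 = H; w16 = H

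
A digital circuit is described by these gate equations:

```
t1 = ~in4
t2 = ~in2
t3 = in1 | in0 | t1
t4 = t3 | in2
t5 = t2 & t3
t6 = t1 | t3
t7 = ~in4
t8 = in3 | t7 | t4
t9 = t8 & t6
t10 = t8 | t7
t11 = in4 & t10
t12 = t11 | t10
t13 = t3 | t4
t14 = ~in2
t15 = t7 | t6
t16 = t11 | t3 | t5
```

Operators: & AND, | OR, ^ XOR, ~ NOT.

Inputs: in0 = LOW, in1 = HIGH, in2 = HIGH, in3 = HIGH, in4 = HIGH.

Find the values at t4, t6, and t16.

t4 = HIGH, t6 = HIGH, t16 = HIGH

t1 = NOT in4 = NOT HIGH = LOW
t2 = NOT in2 = NOT HIGH = LOW
t3 = in1 OR in0 OR t1 = HIGH OR LOW OR LOW = HIGH
t4 = t3 OR in2 = HIGH OR HIGH = HIGH
t5 = t2 AND t3 = LOW AND HIGH = LOW
t6 = t1 OR t3 = LOW OR HIGH = HIGH
t7 = NOT in4 = NOT HIGH = LOW
t8 = in3 OR t7 OR t4 = HIGH OR LOW OR HIGH = HIGH
t10 = t8 OR t7 = HIGH OR LOW = HIGH
t11 = in4 AND t10 = HIGH AND HIGH = HIGH
t16 = t11 OR t3 OR t5 = HIGH OR HIGH OR LOW = HIGH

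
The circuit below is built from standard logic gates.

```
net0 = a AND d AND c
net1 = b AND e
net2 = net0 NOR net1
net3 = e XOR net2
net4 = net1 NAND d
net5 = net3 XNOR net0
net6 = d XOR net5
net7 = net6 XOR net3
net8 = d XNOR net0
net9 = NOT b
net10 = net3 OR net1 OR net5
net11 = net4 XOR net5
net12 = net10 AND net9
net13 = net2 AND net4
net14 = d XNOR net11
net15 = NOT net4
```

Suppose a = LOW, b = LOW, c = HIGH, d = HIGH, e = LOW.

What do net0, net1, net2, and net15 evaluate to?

net0 = a AND d AND c = LOW AND HIGH AND HIGH = LOW
net1 = b AND e = LOW AND LOW = LOW
net2 = net0 NOR net1 = LOW NOR LOW = HIGH
net4 = net1 NAND d = LOW NAND HIGH = HIGH
net15 = NOT net4 = NOT HIGH = LOW

net0 = LOW, net1 = LOW, net2 = HIGH, net15 = LOW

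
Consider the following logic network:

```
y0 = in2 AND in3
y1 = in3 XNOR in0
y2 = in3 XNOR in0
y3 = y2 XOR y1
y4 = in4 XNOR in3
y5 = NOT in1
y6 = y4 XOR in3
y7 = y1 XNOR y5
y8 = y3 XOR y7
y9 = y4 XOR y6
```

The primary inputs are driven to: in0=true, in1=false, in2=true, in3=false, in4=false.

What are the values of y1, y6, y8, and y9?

y1 = false, y6 = true, y8 = false, y9 = false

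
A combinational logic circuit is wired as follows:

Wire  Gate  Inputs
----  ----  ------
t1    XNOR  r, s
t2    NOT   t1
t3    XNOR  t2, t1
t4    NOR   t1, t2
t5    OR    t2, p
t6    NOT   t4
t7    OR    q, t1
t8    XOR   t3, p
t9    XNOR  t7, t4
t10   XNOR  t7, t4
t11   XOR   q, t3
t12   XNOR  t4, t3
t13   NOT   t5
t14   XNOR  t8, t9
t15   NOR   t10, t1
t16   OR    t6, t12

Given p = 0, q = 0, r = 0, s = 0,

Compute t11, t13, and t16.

t1 = r XNOR s = 0 XNOR 0 = 1
t2 = NOT t1 = NOT 1 = 0
t3 = t2 XNOR t1 = 0 XNOR 1 = 0
t4 = t1 NOR t2 = 1 NOR 0 = 0
t5 = t2 OR p = 0 OR 0 = 0
t6 = NOT t4 = NOT 0 = 1
t11 = q XOR t3 = 0 XOR 0 = 0
t12 = t4 XNOR t3 = 0 XNOR 0 = 1
t13 = NOT t5 = NOT 0 = 1
t16 = t6 OR t12 = 1 OR 1 = 1

t11 = 0, t13 = 1, t16 = 1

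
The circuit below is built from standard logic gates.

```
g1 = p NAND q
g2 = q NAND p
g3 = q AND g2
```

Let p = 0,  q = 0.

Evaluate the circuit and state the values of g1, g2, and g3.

g1 = 1, g2 = 1, g3 = 0

g1 = p NAND q = 0 NAND 0 = 1
g2 = q NAND p = 0 NAND 0 = 1
g3 = q AND g2 = 0 AND 1 = 0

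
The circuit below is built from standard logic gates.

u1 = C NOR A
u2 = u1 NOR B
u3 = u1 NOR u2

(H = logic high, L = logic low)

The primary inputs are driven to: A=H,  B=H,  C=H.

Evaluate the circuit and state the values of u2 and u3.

u2 = L  u3 = H

u1 = C NOR A = H NOR H = L
u2 = u1 NOR B = L NOR H = L
u3 = u1 NOR u2 = L NOR L = H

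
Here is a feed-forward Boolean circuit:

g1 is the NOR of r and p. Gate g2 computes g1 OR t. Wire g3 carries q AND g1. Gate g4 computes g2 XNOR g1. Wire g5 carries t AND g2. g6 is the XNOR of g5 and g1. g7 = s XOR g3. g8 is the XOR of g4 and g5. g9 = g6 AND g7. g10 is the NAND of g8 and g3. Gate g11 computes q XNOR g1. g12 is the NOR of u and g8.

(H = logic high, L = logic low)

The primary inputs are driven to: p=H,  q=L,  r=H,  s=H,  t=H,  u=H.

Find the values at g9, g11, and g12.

g1 = r NOR p = H NOR H = L
g2 = g1 OR t = L OR H = H
g3 = q AND g1 = L AND L = L
g4 = g2 XNOR g1 = H XNOR L = L
g5 = t AND g2 = H AND H = H
g6 = g5 XNOR g1 = H XNOR L = L
g7 = s XOR g3 = H XOR L = H
g8 = g4 XOR g5 = L XOR H = H
g9 = g6 AND g7 = L AND H = L
g11 = q XNOR g1 = L XNOR L = H
g12 = u NOR g8 = H NOR H = L

g9 = L  g11 = H  g12 = L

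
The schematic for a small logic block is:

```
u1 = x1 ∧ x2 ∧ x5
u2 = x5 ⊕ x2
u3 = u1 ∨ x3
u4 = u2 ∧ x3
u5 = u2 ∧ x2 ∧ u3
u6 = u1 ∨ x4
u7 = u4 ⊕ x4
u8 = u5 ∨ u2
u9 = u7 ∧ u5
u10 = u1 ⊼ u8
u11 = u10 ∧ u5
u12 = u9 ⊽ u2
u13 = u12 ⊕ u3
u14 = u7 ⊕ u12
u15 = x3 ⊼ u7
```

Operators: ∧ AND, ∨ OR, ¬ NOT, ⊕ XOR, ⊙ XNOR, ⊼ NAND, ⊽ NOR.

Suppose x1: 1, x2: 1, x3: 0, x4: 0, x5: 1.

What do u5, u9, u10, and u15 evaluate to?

u5 = 0, u9 = 0, u10 = 1, u15 = 1

u1 = x1 AND x2 AND x5 = 1 AND 1 AND 1 = 1
u2 = x5 XOR x2 = 1 XOR 1 = 0
u3 = u1 OR x3 = 1 OR 0 = 1
u4 = u2 AND x3 = 0 AND 0 = 0
u5 = u2 AND x2 AND u3 = 0 AND 1 AND 1 = 0
u7 = u4 XOR x4 = 0 XOR 0 = 0
u8 = u5 OR u2 = 0 OR 0 = 0
u9 = u7 AND u5 = 0 AND 0 = 0
u10 = u1 NAND u8 = 1 NAND 0 = 1
u15 = x3 NAND u7 = 0 NAND 0 = 1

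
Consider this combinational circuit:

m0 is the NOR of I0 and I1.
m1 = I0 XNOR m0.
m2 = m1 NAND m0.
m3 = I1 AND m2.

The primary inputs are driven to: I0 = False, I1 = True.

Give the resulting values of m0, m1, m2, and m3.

m0 = False, m1 = True, m2 = True, m3 = True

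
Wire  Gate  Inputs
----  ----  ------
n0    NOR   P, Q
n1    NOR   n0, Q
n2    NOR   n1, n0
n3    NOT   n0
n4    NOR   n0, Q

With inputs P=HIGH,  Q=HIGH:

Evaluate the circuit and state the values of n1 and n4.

n0 = P NOR Q = HIGH NOR HIGH = LOW
n1 = n0 NOR Q = LOW NOR HIGH = LOW
n4 = n0 NOR Q = LOW NOR HIGH = LOW

n1 = LOW  n4 = LOW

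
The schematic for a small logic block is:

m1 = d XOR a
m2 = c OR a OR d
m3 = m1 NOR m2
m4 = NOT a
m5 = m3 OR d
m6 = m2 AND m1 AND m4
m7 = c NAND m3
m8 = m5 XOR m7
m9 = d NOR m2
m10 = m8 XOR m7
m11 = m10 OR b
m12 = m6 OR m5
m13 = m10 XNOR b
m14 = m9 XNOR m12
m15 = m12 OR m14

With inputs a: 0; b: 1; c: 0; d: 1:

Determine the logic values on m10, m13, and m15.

m1 = d XOR a = 1 XOR 0 = 1
m2 = c OR a OR d = 0 OR 0 OR 1 = 1
m3 = m1 NOR m2 = 1 NOR 1 = 0
m4 = NOT a = NOT 0 = 1
m5 = m3 OR d = 0 OR 1 = 1
m6 = m2 AND m1 AND m4 = 1 AND 1 AND 1 = 1
m7 = c NAND m3 = 0 NAND 0 = 1
m8 = m5 XOR m7 = 1 XOR 1 = 0
m9 = d NOR m2 = 1 NOR 1 = 0
m10 = m8 XOR m7 = 0 XOR 1 = 1
m12 = m6 OR m5 = 1 OR 1 = 1
m13 = m10 XNOR b = 1 XNOR 1 = 1
m14 = m9 XNOR m12 = 0 XNOR 1 = 0
m15 = m12 OR m14 = 1 OR 0 = 1

m10 = 1; m13 = 1; m15 = 1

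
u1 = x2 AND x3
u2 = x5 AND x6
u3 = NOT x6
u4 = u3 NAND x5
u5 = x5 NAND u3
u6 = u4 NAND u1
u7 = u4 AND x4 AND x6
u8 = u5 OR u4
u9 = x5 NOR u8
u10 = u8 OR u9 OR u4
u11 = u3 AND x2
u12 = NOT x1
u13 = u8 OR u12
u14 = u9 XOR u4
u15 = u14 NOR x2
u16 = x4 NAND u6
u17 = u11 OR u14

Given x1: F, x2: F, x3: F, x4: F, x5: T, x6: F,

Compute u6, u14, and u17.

u6 = T, u14 = F, u17 = F

u1 = x2 AND x3 = F AND F = F
u3 = NOT x6 = NOT F = T
u4 = u3 NAND x5 = T NAND T = F
u5 = x5 NAND u3 = T NAND T = F
u6 = u4 NAND u1 = F NAND F = T
u8 = u5 OR u4 = F OR F = F
u9 = x5 NOR u8 = T NOR F = F
u11 = u3 AND x2 = T AND F = F
u14 = u9 XOR u4 = F XOR F = F
u17 = u11 OR u14 = F OR F = F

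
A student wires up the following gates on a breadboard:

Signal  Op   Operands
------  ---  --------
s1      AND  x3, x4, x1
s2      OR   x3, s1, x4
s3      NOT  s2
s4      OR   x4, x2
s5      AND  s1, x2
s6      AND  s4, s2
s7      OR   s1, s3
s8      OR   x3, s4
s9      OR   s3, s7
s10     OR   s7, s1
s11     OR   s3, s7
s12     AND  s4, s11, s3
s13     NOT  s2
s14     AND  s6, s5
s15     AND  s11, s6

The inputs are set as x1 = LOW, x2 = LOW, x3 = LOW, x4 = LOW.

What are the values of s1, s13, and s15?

s1 = LOW; s13 = HIGH; s15 = LOW

s1 = x3 AND x4 AND x1 = LOW AND LOW AND LOW = LOW
s2 = x3 OR s1 OR x4 = LOW OR LOW OR LOW = LOW
s3 = NOT s2 = NOT LOW = HIGH
s4 = x4 OR x2 = LOW OR LOW = LOW
s6 = s4 AND s2 = LOW AND LOW = LOW
s7 = s1 OR s3 = LOW OR HIGH = HIGH
s11 = s3 OR s7 = HIGH OR HIGH = HIGH
s13 = NOT s2 = NOT LOW = HIGH
s15 = s11 AND s6 = HIGH AND LOW = LOW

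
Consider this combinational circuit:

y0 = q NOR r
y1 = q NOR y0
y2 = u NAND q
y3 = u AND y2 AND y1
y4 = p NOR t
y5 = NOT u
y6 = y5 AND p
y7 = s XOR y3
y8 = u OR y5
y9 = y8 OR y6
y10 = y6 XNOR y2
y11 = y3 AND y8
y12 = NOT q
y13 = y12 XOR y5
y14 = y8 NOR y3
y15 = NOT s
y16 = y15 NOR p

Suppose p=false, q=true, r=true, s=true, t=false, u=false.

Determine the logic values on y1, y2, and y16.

y0 = q NOR r = true NOR true = false
y1 = q NOR y0 = true NOR false = false
y2 = u NAND q = false NAND true = true
y15 = NOT s = NOT true = false
y16 = y15 NOR p = false NOR false = true

y1 = false; y2 = true; y16 = true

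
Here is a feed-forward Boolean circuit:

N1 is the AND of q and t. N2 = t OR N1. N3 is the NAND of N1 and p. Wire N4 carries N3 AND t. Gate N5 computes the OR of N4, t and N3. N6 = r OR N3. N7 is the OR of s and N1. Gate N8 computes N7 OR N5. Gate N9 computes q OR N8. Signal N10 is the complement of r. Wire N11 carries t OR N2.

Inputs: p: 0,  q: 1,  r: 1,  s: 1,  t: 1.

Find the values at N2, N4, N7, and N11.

N1 = q AND t = 1 AND 1 = 1
N2 = t OR N1 = 1 OR 1 = 1
N3 = N1 NAND p = 1 NAND 0 = 1
N4 = N3 AND t = 1 AND 1 = 1
N7 = s OR N1 = 1 OR 1 = 1
N11 = t OR N2 = 1 OR 1 = 1

N2 = 1, N4 = 1, N7 = 1, N11 = 1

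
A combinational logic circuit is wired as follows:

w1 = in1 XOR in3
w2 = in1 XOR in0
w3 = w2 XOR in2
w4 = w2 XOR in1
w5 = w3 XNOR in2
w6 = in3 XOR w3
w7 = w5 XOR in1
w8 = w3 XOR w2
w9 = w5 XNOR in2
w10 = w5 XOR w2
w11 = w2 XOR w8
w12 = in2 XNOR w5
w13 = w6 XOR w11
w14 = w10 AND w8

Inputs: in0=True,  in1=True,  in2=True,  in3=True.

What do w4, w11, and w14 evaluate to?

w2 = in1 XOR in0 = True XOR True = False
w3 = w2 XOR in2 = False XOR True = True
w4 = w2 XOR in1 = False XOR True = True
w5 = w3 XNOR in2 = True XNOR True = True
w8 = w3 XOR w2 = True XOR False = True
w10 = w5 XOR w2 = True XOR False = True
w11 = w2 XOR w8 = False XOR True = True
w14 = w10 AND w8 = True AND True = True

w4 = True; w11 = True; w14 = True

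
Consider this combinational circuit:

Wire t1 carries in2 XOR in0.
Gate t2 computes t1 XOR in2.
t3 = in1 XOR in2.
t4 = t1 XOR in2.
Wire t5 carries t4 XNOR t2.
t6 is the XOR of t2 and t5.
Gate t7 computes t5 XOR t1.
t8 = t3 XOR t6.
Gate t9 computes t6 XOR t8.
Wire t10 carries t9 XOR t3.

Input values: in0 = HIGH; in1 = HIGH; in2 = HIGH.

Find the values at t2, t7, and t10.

t2 = HIGH  t7 = HIGH  t10 = LOW

t1 = in2 XOR in0 = HIGH XOR HIGH = LOW
t2 = t1 XOR in2 = LOW XOR HIGH = HIGH
t3 = in1 XOR in2 = HIGH XOR HIGH = LOW
t4 = t1 XOR in2 = LOW XOR HIGH = HIGH
t5 = t4 XNOR t2 = HIGH XNOR HIGH = HIGH
t6 = t2 XOR t5 = HIGH XOR HIGH = LOW
t7 = t5 XOR t1 = HIGH XOR LOW = HIGH
t8 = t3 XOR t6 = LOW XOR LOW = LOW
t9 = t6 XOR t8 = LOW XOR LOW = LOW
t10 = t9 XOR t3 = LOW XOR LOW = LOW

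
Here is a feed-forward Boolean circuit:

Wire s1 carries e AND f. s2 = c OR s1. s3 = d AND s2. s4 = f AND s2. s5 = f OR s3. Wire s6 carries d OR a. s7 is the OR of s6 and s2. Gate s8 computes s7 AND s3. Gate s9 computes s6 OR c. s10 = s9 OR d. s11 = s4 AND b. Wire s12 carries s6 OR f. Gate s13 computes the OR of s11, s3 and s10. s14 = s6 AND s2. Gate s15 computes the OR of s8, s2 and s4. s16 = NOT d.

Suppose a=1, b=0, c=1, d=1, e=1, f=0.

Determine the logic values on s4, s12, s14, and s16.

s1 = e AND f = 1 AND 0 = 0
s2 = c OR s1 = 1 OR 0 = 1
s4 = f AND s2 = 0 AND 1 = 0
s6 = d OR a = 1 OR 1 = 1
s12 = s6 OR f = 1 OR 0 = 1
s14 = s6 AND s2 = 1 AND 1 = 1
s16 = NOT d = NOT 1 = 0

s4 = 0, s12 = 1, s14 = 1, s16 = 0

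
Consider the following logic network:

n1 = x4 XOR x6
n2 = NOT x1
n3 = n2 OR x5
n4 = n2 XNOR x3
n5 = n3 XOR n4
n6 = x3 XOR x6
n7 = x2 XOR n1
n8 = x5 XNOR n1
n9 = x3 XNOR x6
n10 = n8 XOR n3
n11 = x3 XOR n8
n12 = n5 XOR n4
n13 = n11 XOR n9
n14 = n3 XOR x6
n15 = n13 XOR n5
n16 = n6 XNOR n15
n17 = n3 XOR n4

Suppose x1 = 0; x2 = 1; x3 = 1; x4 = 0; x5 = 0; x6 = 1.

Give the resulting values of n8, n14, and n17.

n1 = x4 XOR x6 = 0 XOR 1 = 1
n2 = NOT x1 = NOT 0 = 1
n3 = n2 OR x5 = 1 OR 0 = 1
n4 = n2 XNOR x3 = 1 XNOR 1 = 1
n8 = x5 XNOR n1 = 0 XNOR 1 = 0
n14 = n3 XOR x6 = 1 XOR 1 = 0
n17 = n3 XOR n4 = 1 XOR 1 = 0

n8 = 0, n14 = 0, n17 = 0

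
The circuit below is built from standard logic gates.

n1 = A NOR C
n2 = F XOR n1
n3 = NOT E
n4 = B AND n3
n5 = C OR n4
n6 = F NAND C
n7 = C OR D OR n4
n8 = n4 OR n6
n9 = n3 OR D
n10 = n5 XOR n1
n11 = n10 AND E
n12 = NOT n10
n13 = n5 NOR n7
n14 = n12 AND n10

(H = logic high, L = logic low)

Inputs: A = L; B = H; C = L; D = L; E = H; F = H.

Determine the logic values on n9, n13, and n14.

n9 = L; n13 = H; n14 = L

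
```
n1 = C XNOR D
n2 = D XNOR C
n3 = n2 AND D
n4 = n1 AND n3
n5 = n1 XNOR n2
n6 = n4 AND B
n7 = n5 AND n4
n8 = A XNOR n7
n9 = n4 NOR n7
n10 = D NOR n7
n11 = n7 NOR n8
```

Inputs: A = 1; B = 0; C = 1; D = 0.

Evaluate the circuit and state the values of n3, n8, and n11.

n1 = C XNOR D = 1 XNOR 0 = 0
n2 = D XNOR C = 0 XNOR 1 = 0
n3 = n2 AND D = 0 AND 0 = 0
n4 = n1 AND n3 = 0 AND 0 = 0
n5 = n1 XNOR n2 = 0 XNOR 0 = 1
n7 = n5 AND n4 = 1 AND 0 = 0
n8 = A XNOR n7 = 1 XNOR 0 = 0
n11 = n7 NOR n8 = 0 NOR 0 = 1

n3 = 0, n8 = 0, n11 = 1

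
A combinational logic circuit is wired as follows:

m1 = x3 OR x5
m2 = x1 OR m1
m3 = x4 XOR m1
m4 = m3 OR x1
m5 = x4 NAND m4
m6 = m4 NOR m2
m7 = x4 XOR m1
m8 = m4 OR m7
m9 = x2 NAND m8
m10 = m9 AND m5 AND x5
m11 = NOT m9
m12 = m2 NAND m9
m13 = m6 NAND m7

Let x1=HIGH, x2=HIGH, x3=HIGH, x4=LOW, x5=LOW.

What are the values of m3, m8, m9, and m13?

m1 = x3 OR x5 = HIGH OR LOW = HIGH
m2 = x1 OR m1 = HIGH OR HIGH = HIGH
m3 = x4 XOR m1 = LOW XOR HIGH = HIGH
m4 = m3 OR x1 = HIGH OR HIGH = HIGH
m6 = m4 NOR m2 = HIGH NOR HIGH = LOW
m7 = x4 XOR m1 = LOW XOR HIGH = HIGH
m8 = m4 OR m7 = HIGH OR HIGH = HIGH
m9 = x2 NAND m8 = HIGH NAND HIGH = LOW
m13 = m6 NAND m7 = LOW NAND HIGH = HIGH

m3 = HIGH  m8 = HIGH  m9 = LOW  m13 = HIGH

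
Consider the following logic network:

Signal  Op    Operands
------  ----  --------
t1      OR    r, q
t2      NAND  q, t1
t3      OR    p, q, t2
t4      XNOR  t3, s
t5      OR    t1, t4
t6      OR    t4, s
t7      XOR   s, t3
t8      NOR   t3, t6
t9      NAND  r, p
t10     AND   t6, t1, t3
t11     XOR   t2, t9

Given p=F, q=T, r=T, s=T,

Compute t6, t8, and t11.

t6 = T, t8 = F, t11 = T

t1 = r OR q = T OR T = T
t2 = q NAND t1 = T NAND T = F
t3 = p OR q OR t2 = F OR T OR F = T
t4 = t3 XNOR s = T XNOR T = T
t6 = t4 OR s = T OR T = T
t8 = t3 NOR t6 = T NOR T = F
t9 = r NAND p = T NAND F = T
t11 = t2 XOR t9 = F XOR T = T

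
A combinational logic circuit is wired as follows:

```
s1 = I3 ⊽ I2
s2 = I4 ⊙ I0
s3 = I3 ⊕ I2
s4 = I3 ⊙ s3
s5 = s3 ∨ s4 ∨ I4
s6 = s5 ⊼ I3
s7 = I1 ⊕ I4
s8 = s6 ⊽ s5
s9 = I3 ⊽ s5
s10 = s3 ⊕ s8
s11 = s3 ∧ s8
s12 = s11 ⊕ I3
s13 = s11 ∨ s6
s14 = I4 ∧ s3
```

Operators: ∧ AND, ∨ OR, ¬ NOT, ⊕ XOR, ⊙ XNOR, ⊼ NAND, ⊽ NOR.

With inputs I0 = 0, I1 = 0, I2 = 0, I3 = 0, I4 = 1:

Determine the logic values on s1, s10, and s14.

s1 = 1, s10 = 0, s14 = 0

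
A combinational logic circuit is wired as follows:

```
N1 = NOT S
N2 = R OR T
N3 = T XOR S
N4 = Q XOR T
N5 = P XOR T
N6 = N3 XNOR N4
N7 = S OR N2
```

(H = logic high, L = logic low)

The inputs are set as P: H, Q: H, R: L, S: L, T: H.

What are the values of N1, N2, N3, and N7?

N1 = H, N2 = H, N3 = H, N7 = H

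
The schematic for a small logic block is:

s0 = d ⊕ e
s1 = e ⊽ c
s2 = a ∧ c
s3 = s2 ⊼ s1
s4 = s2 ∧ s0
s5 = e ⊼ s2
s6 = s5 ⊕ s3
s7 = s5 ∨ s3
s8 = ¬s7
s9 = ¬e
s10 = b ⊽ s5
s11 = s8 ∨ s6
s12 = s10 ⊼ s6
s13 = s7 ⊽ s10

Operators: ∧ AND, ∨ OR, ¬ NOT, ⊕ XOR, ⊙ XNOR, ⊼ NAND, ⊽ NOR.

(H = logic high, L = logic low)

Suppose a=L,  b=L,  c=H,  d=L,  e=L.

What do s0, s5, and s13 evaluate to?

s0 = d XOR e = L XOR L = L
s1 = e NOR c = L NOR H = L
s2 = a AND c = L AND H = L
s3 = s2 NAND s1 = L NAND L = H
s5 = e NAND s2 = L NAND L = H
s7 = s5 OR s3 = H OR H = H
s10 = b NOR s5 = L NOR H = L
s13 = s7 NOR s10 = H NOR L = L

s0 = L  s5 = H  s13 = L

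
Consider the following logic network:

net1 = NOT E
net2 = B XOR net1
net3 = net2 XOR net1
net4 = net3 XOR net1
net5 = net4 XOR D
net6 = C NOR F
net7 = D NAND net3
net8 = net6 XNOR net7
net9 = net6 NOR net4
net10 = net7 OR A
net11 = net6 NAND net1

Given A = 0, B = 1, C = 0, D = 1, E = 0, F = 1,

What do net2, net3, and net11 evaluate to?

net2 = 0  net3 = 1  net11 = 1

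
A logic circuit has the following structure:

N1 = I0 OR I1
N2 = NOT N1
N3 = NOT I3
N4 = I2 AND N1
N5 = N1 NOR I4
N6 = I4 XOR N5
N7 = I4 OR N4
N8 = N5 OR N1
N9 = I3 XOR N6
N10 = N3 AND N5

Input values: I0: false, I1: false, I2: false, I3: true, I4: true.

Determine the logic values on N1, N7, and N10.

N1 = I0 OR I1 = false OR false = false
N3 = NOT I3 = NOT true = false
N4 = I2 AND N1 = false AND false = false
N5 = N1 NOR I4 = false NOR true = false
N7 = I4 OR N4 = true OR false = true
N10 = N3 AND N5 = false AND false = false

N1 = false, N7 = true, N10 = false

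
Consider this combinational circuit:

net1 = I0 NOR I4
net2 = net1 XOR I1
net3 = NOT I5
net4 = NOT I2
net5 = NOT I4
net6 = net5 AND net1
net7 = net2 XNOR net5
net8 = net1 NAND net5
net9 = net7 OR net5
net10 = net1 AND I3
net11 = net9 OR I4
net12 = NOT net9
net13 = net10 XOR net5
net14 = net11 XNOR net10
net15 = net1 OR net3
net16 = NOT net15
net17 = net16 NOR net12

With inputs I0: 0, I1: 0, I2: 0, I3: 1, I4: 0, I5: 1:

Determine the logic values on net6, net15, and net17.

net1 = I0 NOR I4 = 0 NOR 0 = 1
net2 = net1 XOR I1 = 1 XOR 0 = 1
net3 = NOT I5 = NOT 1 = 0
net5 = NOT I4 = NOT 0 = 1
net6 = net5 AND net1 = 1 AND 1 = 1
net7 = net2 XNOR net5 = 1 XNOR 1 = 1
net9 = net7 OR net5 = 1 OR 1 = 1
net12 = NOT net9 = NOT 1 = 0
net15 = net1 OR net3 = 1 OR 0 = 1
net16 = NOT net15 = NOT 1 = 0
net17 = net16 NOR net12 = 0 NOR 0 = 1

net6 = 1; net15 = 1; net17 = 1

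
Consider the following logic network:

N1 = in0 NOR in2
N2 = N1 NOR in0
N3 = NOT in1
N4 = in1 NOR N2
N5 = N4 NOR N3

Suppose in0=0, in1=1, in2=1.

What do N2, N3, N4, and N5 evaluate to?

N1 = in0 NOR in2 = 0 NOR 1 = 0
N2 = N1 NOR in0 = 0 NOR 0 = 1
N3 = NOT in1 = NOT 1 = 0
N4 = in1 NOR N2 = 1 NOR 1 = 0
N5 = N4 NOR N3 = 0 NOR 0 = 1

N2 = 1, N3 = 0, N4 = 0, N5 = 1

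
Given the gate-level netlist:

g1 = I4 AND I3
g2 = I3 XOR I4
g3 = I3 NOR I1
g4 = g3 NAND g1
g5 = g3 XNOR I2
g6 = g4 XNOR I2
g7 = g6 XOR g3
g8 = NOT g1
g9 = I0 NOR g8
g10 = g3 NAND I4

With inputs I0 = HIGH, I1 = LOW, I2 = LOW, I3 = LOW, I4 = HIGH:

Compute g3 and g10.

g3 = I3 NOR I1 = LOW NOR LOW = HIGH
g10 = g3 NAND I4 = HIGH NAND HIGH = LOW

g3 = HIGH; g10 = LOW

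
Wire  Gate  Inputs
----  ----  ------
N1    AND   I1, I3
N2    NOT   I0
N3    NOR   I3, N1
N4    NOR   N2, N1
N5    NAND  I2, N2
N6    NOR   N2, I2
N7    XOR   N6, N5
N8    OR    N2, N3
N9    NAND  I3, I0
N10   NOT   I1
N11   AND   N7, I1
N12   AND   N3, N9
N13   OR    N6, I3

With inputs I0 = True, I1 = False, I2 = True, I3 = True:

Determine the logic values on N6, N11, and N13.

N6 = False; N11 = False; N13 = True

N2 = NOT I0 = NOT True = False
N5 = I2 NAND N2 = True NAND False = True
N6 = N2 NOR I2 = False NOR True = False
N7 = N6 XOR N5 = False XOR True = True
N11 = N7 AND I1 = True AND False = False
N13 = N6 OR I3 = False OR True = True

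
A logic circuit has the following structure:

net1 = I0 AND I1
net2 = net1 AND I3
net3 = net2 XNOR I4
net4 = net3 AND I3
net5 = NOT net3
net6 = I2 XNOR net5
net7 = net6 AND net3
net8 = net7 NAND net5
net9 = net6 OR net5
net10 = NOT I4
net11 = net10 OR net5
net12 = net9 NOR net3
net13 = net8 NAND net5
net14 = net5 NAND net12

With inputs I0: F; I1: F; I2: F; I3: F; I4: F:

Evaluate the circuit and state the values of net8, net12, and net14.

net8 = T  net12 = F  net14 = T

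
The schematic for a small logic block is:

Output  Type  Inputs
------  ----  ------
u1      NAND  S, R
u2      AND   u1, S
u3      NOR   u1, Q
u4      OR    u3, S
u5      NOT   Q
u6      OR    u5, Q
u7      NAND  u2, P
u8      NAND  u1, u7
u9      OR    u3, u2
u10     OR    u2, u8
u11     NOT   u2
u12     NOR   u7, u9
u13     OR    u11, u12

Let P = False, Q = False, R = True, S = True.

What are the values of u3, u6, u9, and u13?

u3 = True, u6 = True, u9 = True, u13 = True

u1 = S NAND R = True NAND True = False
u2 = u1 AND S = False AND True = False
u3 = u1 NOR Q = False NOR False = True
u5 = NOT Q = NOT False = True
u6 = u5 OR Q = True OR False = True
u7 = u2 NAND P = False NAND False = True
u9 = u3 OR u2 = True OR False = True
u11 = NOT u2 = NOT False = True
u12 = u7 NOR u9 = True NOR True = False
u13 = u11 OR u12 = True OR False = True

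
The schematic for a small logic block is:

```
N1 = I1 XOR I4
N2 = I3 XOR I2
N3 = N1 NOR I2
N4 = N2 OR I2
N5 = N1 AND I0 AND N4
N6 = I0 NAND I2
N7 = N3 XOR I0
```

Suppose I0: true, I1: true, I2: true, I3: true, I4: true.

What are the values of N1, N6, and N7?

N1 = false; N6 = false; N7 = true

N1 = I1 XOR I4 = true XOR true = false
N3 = N1 NOR I2 = false NOR true = false
N6 = I0 NAND I2 = true NAND true = false
N7 = N3 XOR I0 = false XOR true = true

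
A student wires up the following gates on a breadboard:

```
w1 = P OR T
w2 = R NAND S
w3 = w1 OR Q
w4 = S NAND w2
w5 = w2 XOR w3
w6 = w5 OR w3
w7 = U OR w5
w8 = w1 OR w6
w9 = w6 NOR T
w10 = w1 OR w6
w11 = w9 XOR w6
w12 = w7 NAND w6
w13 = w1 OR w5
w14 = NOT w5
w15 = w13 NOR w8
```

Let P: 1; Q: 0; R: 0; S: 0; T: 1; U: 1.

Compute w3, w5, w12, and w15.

w1 = P OR T = 1 OR 1 = 1
w2 = R NAND S = 0 NAND 0 = 1
w3 = w1 OR Q = 1 OR 0 = 1
w5 = w2 XOR w3 = 1 XOR 1 = 0
w6 = w5 OR w3 = 0 OR 1 = 1
w7 = U OR w5 = 1 OR 0 = 1
w8 = w1 OR w6 = 1 OR 1 = 1
w12 = w7 NAND w6 = 1 NAND 1 = 0
w13 = w1 OR w5 = 1 OR 0 = 1
w15 = w13 NOR w8 = 1 NOR 1 = 0

w3 = 1  w5 = 0  w12 = 0  w15 = 0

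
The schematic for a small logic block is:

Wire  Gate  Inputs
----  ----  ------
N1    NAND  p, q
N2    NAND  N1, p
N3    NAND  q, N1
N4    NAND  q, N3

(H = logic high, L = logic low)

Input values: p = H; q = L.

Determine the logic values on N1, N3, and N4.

N1 = H, N3 = H, N4 = H

N1 = p NAND q = H NAND L = H
N3 = q NAND N1 = L NAND H = H
N4 = q NAND N3 = L NAND H = H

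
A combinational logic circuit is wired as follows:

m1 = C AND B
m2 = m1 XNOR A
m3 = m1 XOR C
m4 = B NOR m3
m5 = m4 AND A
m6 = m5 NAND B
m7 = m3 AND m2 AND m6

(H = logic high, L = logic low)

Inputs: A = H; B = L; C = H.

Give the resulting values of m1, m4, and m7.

m1 = C AND B = H AND L = L
m2 = m1 XNOR A = L XNOR H = L
m3 = m1 XOR C = L XOR H = H
m4 = B NOR m3 = L NOR H = L
m5 = m4 AND A = L AND H = L
m6 = m5 NAND B = L NAND L = H
m7 = m3 AND m2 AND m6 = H AND L AND H = L

m1 = L, m4 = L, m7 = L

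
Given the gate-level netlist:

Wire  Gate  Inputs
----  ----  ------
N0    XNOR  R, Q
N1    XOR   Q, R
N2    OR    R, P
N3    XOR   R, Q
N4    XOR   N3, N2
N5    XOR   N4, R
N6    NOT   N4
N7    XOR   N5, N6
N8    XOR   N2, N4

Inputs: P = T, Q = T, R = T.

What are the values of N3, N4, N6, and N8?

N3 = F, N4 = T, N6 = F, N8 = F

N2 = R OR P = T OR T = T
N3 = R XOR Q = T XOR T = F
N4 = N3 XOR N2 = F XOR T = T
N6 = NOT N4 = NOT T = F
N8 = N2 XOR N4 = T XOR T = F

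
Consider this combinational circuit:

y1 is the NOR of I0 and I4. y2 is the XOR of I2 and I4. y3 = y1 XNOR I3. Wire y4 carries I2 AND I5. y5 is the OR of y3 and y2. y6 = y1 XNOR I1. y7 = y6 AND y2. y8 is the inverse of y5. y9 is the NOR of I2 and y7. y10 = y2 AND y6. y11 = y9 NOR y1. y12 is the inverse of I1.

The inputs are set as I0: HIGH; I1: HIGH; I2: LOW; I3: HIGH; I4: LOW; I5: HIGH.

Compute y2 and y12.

y2 = LOW, y12 = LOW

y2 = I2 XOR I4 = LOW XOR LOW = LOW
y12 = NOT I1 = NOT HIGH = LOW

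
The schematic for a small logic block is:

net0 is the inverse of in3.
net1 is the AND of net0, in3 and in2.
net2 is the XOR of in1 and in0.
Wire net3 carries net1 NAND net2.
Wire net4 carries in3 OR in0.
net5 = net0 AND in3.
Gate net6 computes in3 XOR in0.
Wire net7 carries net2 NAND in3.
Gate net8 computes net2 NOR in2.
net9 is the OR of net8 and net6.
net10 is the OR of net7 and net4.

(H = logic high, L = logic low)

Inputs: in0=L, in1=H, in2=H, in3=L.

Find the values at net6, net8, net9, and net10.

net2 = in1 XOR in0 = H XOR L = H
net4 = in3 OR in0 = L OR L = L
net6 = in3 XOR in0 = L XOR L = L
net7 = net2 NAND in3 = H NAND L = H
net8 = net2 NOR in2 = H NOR H = L
net9 = net8 OR net6 = L OR L = L
net10 = net7 OR net4 = H OR L = H

net6 = L  net8 = L  net9 = L  net10 = H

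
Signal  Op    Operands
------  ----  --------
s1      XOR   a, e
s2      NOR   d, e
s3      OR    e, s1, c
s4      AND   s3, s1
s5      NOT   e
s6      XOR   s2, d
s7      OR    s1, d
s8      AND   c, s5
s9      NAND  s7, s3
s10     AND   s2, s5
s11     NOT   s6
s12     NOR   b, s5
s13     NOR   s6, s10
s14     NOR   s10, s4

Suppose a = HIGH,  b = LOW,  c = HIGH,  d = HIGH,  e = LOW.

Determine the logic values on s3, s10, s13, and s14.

s3 = HIGH, s10 = LOW, s13 = LOW, s14 = LOW

s1 = a XOR e = HIGH XOR LOW = HIGH
s2 = d NOR e = HIGH NOR LOW = LOW
s3 = e OR s1 OR c = LOW OR HIGH OR HIGH = HIGH
s4 = s3 AND s1 = HIGH AND HIGH = HIGH
s5 = NOT e = NOT LOW = HIGH
s6 = s2 XOR d = LOW XOR HIGH = HIGH
s10 = s2 AND s5 = LOW AND HIGH = LOW
s13 = s6 NOR s10 = HIGH NOR LOW = LOW
s14 = s10 NOR s4 = LOW NOR HIGH = LOW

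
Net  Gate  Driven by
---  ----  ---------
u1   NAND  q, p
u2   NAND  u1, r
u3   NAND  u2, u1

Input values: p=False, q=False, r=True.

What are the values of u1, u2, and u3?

u1 = q NAND p = False NAND False = True
u2 = u1 NAND r = True NAND True = False
u3 = u2 NAND u1 = False NAND True = True

u1 = True  u2 = False  u3 = True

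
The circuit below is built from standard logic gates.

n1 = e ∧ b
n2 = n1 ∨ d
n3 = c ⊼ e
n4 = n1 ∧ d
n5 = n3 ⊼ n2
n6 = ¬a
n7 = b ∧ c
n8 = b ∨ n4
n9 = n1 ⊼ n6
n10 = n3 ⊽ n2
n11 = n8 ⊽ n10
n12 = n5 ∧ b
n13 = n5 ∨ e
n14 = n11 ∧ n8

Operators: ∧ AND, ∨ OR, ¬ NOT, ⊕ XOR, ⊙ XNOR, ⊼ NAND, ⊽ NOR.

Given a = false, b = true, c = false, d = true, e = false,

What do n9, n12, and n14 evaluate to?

n1 = e AND b = false AND true = false
n2 = n1 OR d = false OR true = true
n3 = c NAND e = false NAND false = true
n4 = n1 AND d = false AND true = false
n5 = n3 NAND n2 = true NAND true = false
n6 = NOT a = NOT false = true
n8 = b OR n4 = true OR false = true
n9 = n1 NAND n6 = false NAND true = true
n10 = n3 NOR n2 = true NOR true = false
n11 = n8 NOR n10 = true NOR false = false
n12 = n5 AND b = false AND true = false
n14 = n11 AND n8 = false AND true = false

n9 = true  n12 = false  n14 = false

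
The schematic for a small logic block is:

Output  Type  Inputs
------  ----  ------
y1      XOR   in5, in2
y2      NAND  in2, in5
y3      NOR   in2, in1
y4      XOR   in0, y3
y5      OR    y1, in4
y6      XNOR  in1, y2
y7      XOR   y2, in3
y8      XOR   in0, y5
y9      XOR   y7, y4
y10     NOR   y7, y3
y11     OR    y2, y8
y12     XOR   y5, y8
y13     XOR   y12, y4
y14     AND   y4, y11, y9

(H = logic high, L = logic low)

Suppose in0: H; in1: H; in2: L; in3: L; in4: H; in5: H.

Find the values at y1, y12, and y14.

y1 = H, y12 = H, y14 = L

y1 = in5 XOR in2 = H XOR L = H
y2 = in2 NAND in5 = L NAND H = H
y3 = in2 NOR in1 = L NOR H = L
y4 = in0 XOR y3 = H XOR L = H
y5 = y1 OR in4 = H OR H = H
y7 = y2 XOR in3 = H XOR L = H
y8 = in0 XOR y5 = H XOR H = L
y9 = y7 XOR y4 = H XOR H = L
y11 = y2 OR y8 = H OR L = H
y12 = y5 XOR y8 = H XOR L = H
y14 = y4 AND y11 AND y9 = H AND H AND L = L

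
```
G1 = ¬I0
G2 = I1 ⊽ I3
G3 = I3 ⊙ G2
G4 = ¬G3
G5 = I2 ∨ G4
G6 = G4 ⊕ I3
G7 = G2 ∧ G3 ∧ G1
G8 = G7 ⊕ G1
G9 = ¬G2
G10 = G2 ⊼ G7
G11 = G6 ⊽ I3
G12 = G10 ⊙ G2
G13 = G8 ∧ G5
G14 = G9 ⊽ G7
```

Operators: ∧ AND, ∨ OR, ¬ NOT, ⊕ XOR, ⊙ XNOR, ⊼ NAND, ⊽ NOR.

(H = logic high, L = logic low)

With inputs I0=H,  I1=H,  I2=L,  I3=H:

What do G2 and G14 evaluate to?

G2 = L; G14 = L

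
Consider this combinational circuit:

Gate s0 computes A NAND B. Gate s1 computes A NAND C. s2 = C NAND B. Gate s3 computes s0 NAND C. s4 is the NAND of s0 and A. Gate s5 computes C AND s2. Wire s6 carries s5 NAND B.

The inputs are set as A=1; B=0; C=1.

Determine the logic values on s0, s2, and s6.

s0 = 1; s2 = 1; s6 = 1

s0 = A NAND B = 1 NAND 0 = 1
s2 = C NAND B = 1 NAND 0 = 1
s5 = C AND s2 = 1 AND 1 = 1
s6 = s5 NAND B = 1 NAND 0 = 1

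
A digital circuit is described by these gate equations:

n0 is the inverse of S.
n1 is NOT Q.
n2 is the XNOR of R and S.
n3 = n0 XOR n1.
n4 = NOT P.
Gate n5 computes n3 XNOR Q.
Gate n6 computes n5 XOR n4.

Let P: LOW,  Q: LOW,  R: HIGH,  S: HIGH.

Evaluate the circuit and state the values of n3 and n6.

n0 = NOT S = NOT HIGH = LOW
n1 = NOT Q = NOT LOW = HIGH
n3 = n0 XOR n1 = LOW XOR HIGH = HIGH
n4 = NOT P = NOT LOW = HIGH
n5 = n3 XNOR Q = HIGH XNOR LOW = LOW
n6 = n5 XOR n4 = LOW XOR HIGH = HIGH

n3 = HIGH  n6 = HIGH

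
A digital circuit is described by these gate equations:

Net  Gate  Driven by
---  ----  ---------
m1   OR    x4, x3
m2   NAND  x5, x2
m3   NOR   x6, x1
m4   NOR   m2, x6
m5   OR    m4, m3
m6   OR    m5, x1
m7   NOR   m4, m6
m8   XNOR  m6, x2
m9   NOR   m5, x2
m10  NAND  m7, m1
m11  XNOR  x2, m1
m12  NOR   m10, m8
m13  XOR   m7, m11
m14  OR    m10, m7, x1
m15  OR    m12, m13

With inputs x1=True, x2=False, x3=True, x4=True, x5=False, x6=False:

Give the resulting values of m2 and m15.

m2 = True; m15 = False

m1 = x4 OR x3 = True OR True = True
m2 = x5 NAND x2 = False NAND False = True
m3 = x6 NOR x1 = False NOR True = False
m4 = m2 NOR x6 = True NOR False = False
m5 = m4 OR m3 = False OR False = False
m6 = m5 OR x1 = False OR True = True
m7 = m4 NOR m6 = False NOR True = False
m8 = m6 XNOR x2 = True XNOR False = False
m10 = m7 NAND m1 = False NAND True = True
m11 = x2 XNOR m1 = False XNOR True = False
m12 = m10 NOR m8 = True NOR False = False
m13 = m7 XOR m11 = False XOR False = False
m15 = m12 OR m13 = False OR False = False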